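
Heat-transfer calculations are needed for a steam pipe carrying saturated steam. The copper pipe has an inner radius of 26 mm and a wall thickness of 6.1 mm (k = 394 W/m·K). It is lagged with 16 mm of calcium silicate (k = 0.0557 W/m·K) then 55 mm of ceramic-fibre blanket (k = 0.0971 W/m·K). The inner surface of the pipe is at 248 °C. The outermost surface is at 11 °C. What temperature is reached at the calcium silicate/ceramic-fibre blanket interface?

Radial resistances (cylindrical: R_cond = ln(r_o/r_i)/(2πkL), R_conv = 1/(h·2πrL)):
R_copper pipe wall = ln(32.1/26)/(2π×394×1) = 8.514×10^-5 K/W
R_calcium silicate = ln(48.1/32.1)/(2π×0.0557×1) = 1.156 K/W
R_ceramic-fibre blanket = ln(103.1/48.1)/(2π×0.0971×1) = 1.25 K/W
R_total = 2.405 K/W
Q = ΔT/R_total = 237/2.405
Q = 98.5 W/m
T_interface = T_inner − Q·ΣR(inner→interface) = 248 − 98.5×1.156

T ≈ 134 °C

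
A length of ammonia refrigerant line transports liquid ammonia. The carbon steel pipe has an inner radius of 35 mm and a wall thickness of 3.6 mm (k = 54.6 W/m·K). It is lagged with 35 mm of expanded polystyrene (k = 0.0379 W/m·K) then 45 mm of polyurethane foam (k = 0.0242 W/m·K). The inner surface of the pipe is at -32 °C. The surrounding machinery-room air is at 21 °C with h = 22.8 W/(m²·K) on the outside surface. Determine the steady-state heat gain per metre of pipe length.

q′ ≈ 8.97 W/m

Radial resistances (cylindrical: R_cond = ln(r_o/r_i)/(2πkL), R_conv = 1/(h·2πrL)):
R_carbon steel pipe wall = ln(38.6/35)/(2π×54.6×1) = 2.854×10^-4 K/W
R_expanded polystyrene = ln(73.6/38.6)/(2π×0.0379×1) = 2.71 K/W
R_polyurethane foam = ln(118.6/73.6)/(2π×0.0242×1) = 3.138 K/W
R_outer film = 1/(h_o·2πr_oL) = 1/(22.8×2π×0.1186×1) = 0.05886 K/W
R_total = 5.907 K/W
Q = ΔT/R_total = 53/5.907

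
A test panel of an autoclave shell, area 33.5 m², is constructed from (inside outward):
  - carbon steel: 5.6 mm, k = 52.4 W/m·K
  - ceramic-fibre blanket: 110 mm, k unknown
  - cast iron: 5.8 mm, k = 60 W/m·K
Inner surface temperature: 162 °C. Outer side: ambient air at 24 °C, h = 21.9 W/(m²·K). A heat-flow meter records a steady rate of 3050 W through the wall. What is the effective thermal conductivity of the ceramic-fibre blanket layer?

Series thermal resistances:
R_carbon steel = L/(kA) = 0.0056/(52.4×33.5) = 3.19×10^-6 K/W
R_cast iron = L/(kA) = 0.0058/(60×33.5) = 2.886×10^-6 K/W
R_outer film = 1/(h_o·A) = 1/(21.9×33.5) = 0.001363 K/W
Sum of known resistances R_other = 0.001369 K/W
Total R = ΔT/Q = 138/3050 = 0.04525 K/W
R_ceramic-fibre blanket = R_total − R_other = 0.04388 K/W
k = L/(R·A) = 0.11/(0.04388×33.5)

k ≈ 0.0748 W/(m·K)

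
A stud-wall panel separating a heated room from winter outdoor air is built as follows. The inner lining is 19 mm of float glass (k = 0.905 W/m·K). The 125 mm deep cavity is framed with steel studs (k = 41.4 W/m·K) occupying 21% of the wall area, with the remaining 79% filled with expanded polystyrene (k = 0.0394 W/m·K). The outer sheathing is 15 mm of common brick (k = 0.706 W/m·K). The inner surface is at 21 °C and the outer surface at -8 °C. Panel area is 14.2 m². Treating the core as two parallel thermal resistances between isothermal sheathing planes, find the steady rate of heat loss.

Sheathing layers in series; stud and cavity paths in parallel between them.
R_inner = 0.019/(0.905×14.2) = 0.001478 K/W
R_stud  = 0.125/(41.4×0.21×14.2) = 0.001013 K/W
R_cav   = 0.125/(0.0394×0.79×14.2) = 0.2828 K/W
1/R_core = 1/R_stud + 1/R_cav → R_core = 0.001009 K/W
R_outer = 0.015/(0.706×14.2) = 0.001496 K/W
R_total = 0.003984 K/W
Q = ΔT/R_total = 29/0.003984

Q ≈ 7280 W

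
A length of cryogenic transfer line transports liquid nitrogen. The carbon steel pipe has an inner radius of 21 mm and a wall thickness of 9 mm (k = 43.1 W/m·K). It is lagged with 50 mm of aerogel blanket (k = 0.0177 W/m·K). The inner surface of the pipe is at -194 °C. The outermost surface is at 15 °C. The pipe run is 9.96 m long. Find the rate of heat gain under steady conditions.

Q ≈ 236 W

Per-layer cylindrical resistances, series-summed:
R_carbon steel pipe wall = ln(30/21)/(2π×43.1×9.96) = 1.322×10^-4 K/W
R_aerogel blanket = ln(80/30)/(2π×0.0177×9.96) = 0.8855 K/W
R_total = 0.8856 K/W
Q = ΔT/R_total = 209/0.8856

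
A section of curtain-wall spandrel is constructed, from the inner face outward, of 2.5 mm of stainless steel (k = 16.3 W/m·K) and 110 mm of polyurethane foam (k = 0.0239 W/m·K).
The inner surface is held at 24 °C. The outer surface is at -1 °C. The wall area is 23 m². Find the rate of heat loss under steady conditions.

Series thermal resistances:
R_stainless steel = L/(kA) = 0.0025/(16.3×23) = 6.668×10^-6 K/W
R_polyurethane foam = L/(kA) = 0.11/(0.0239×23) = 0.2001 K/W
R_total = 0.2001 K/W
Q = ΔT / R_total = 25 / 0.2001

Q ≈ 125 W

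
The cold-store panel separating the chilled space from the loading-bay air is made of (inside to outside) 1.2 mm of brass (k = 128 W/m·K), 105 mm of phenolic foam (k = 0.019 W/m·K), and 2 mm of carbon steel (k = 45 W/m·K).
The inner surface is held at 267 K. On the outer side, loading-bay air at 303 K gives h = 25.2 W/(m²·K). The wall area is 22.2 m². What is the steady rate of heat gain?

Q ≈ 144 W

Using the resistance-network approach (series):
R_brass = L/(kA) = 0.0012/(128×22.2) = 4.223×10^-7 K/W
R_phenolic foam = L/(kA) = 0.105/(0.019×22.2) = 0.2489 K/W
R_carbon steel = L/(kA) = 0.002/(45×22.2) = 2.002×10^-6 K/W
R_outer film = 1/(h_o·A) = 1/(25.2×22.2) = 0.001788 K/W
R_total = 0.2507 K/W
Q = ΔT / R_total = 36 / 0.2507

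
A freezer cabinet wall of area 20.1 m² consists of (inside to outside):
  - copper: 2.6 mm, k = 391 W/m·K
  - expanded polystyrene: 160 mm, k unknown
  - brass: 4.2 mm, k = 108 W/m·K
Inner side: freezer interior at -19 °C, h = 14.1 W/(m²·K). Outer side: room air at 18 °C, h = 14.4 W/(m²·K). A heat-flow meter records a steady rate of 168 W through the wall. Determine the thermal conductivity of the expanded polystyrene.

Treating each layer as a thermal resistance in series:
R_inner film = 1/(h_i·A) = 1/(14.1×20.1) = 0.003528 K/W
R_copper = L/(kA) = 0.0026/(391×20.1) = 3.308×10^-7 K/W
R_brass = L/(kA) = 0.0042/(108×20.1) = 1.935×10^-6 K/W
R_outer film = 1/(h_o·A) = 1/(14.4×20.1) = 0.003455 K/W
Sum of known resistances R_other = 0.006986 K/W
Total R = ΔT/Q = 37/168 = 0.2202 K/W
R_expanded polystyrene = R_total − R_other = 0.2133 K/W
k = L/(R·A) = 0.16/(0.2133×20.1)

k ≈ 0.0373 W/(m·K)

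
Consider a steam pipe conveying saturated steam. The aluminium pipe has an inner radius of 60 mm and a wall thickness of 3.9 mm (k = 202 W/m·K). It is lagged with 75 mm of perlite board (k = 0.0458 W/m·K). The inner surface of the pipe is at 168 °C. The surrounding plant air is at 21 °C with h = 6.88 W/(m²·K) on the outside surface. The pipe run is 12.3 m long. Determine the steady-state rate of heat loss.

Treating each annulus and film as a series resistance:
R_aluminium pipe wall = ln(63.9/60)/(2π×202×12.3) = 4.034×10^-6 K/W
R_perlite board = ln(138.9/63.9)/(2π×0.0458×12.3) = 0.2194 K/W
R_outer film = 1/(h_o·2πr_oL) = 1/(6.88×2π×0.1389×12.3) = 0.01354 K/W
R_total = 0.2329 K/W
Q = ΔT/R_total = 147/0.2329

Q ≈ 631 W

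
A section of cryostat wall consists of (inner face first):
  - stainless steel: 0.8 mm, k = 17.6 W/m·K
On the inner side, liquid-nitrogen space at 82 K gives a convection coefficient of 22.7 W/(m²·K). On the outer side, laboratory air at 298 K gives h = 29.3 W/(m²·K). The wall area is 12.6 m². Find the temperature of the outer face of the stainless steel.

T ≈ 204 K

Using the resistance-network approach (series):
R_inner film = 1/(h_i·A) = 1/(22.7×12.6) = 0.003496 K/W
R_stainless steel = L/(kA) = 0.0008/(17.6×12.6) = 3.608×10^-6 K/W
R_outer film = 1/(h_o·A) = 1/(29.3×12.6) = 0.002709 K/W
R_total = 0.006209 K/W;  Q = ΔT/R_total = 216/0.006209 = 34790 W
T_interface = T_inner + Q·ΣR(inner→interface) = 82 + 34800×0.0035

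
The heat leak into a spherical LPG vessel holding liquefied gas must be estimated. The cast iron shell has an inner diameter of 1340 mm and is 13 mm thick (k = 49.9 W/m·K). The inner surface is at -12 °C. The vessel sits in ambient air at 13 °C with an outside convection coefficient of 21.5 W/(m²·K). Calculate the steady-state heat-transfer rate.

Q ≈ 3130 W

Spherical conduction: R = (1/r_in − 1/r_out)/(4πk) per layer; series-sum.
R_cast iron shell = (1/0.67 − 1/0.683)/(4π×49.9) = 4.53×10^-5 K/W
R_outer film = 1/(h·4πr_o²) = 1/(21.5×4π×0.683²) = 0.007934 K/W
R_total = 0.00798 K/W
Q = ΔT/R_total = 25/0.00798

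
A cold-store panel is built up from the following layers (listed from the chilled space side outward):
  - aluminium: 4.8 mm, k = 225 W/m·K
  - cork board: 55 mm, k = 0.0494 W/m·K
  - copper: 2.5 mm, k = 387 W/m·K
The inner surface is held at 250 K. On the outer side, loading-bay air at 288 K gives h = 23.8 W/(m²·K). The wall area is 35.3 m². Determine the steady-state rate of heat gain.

Model the wall as resistances in series:
R_aluminium = L/(kA) = 0.0048/(225×35.3) = 6.043×10^-7 K/W
R_cork board = L/(kA) = 0.055/(0.0494×35.3) = 0.03154 K/W
R_copper = L/(kA) = 0.0025/(387×35.3) = 1.83×10^-7 K/W
R_outer film = 1/(h_o·A) = 1/(23.8×35.3) = 0.00119 K/W
R_total = 0.03273 K/W
Q = ΔT / R_total = 38 / 0.03273

Q ≈ 1160 W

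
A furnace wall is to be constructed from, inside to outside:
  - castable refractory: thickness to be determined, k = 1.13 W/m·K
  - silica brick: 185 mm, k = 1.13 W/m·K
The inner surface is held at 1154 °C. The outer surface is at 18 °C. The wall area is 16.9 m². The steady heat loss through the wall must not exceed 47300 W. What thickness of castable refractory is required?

Series thermal resistances:
R_silica brick = L/(kA) = 0.185/(1.13×16.9) = 0.009687 K/W
Sum of the known resistances R_other = 0.009687 K/W
Required total resistance R_tot = ΔT/Q_allow = 1136/47300 = 0.02402 K/W
R_castable refractory = R_tot − R_other = 0.01433 K/W
L = R·k·A = 0.01433×1.13×16.9

L ≈ 274 mm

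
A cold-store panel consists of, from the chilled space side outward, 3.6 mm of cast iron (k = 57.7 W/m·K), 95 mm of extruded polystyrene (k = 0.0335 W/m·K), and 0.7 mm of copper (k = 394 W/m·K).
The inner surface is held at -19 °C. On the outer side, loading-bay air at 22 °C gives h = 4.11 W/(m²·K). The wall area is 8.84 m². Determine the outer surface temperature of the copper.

T ≈ 18.8 °C

Using the resistance-network approach (series):
R_cast iron = L/(kA) = 0.0036/(57.7×8.84) = 7.058×10^-6 K/W
R_extruded polystyrene = L/(kA) = 0.095/(0.0335×8.84) = 0.3208 K/W
R_copper = L/(kA) = 0.0007/(394×8.84) = 2.01×10^-7 K/W
R_outer film = 1/(h_o·A) = 1/(4.11×8.84) = 0.02752 K/W
R_total = 0.3483 K/W;  Q = ΔT/R_total = 41/0.3483 = 117.7 W
T_interface = T_inner + Q·ΣR(inner→interface) = -19 + 118×0.3208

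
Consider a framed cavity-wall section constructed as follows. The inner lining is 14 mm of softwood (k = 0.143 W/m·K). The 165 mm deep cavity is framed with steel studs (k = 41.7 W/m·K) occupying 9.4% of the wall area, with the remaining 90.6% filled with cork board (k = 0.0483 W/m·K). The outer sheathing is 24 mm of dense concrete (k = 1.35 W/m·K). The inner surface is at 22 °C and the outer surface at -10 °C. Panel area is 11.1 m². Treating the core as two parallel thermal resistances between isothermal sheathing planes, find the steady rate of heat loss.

Q ≈ 2260 W

Sheathing layers in series; stud and cavity paths in parallel between them.
R_inner = 0.014/(0.143×11.1) = 0.00882 K/W
R_stud  = 0.165/(41.7×0.094×11.1) = 0.003792 K/W
R_cav   = 0.165/(0.0483×0.906×11.1) = 0.3397 K/W
1/R_core = 1/R_stud + 1/R_cav → R_core = 0.00375 K/W
R_outer = 0.024/(1.35×11.1) = 0.001602 K/W
R_total = 0.01417 K/W
Q = ΔT/R_total = 32/0.01417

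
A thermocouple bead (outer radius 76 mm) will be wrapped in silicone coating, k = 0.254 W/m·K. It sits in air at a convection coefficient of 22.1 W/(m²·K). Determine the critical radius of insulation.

For a sphere r_cr = 2k/h = 2×0.254/22.1
r_cr = 23 mm; since the bare radius (76 mm) is above r_cr, any added insulation will reduce heat loss.

r_cr ≈ 23 mm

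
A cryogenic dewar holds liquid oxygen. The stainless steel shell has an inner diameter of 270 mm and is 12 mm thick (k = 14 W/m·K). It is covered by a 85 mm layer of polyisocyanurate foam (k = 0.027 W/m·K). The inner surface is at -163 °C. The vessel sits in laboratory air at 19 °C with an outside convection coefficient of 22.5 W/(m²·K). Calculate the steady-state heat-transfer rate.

For a spherical shell R = (1/r₁ − 1/r₂)/(4πk); film R = 1/(h·4πr²). In series:
R_stainless steel shell = (1/0.135 − 1/0.147)/(4π×14) = 0.003437 K/W
R_polyisocyanurate foam = (1/0.147 − 1/0.232)/(4π×0.027) = 7.346 K/W
R_outer film = 1/(h·4πr_o²) = 1/(22.5×4π×0.232²) = 0.06571 K/W
R_total = 7.415 K/W
Q = ΔT/R_total = 182/7.415

Q ≈ 24.5 W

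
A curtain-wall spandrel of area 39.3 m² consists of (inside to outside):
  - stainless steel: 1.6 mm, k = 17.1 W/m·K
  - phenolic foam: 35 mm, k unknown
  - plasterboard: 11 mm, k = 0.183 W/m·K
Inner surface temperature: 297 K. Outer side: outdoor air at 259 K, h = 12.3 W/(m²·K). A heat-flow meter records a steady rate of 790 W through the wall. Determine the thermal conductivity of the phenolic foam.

Treating each layer as a thermal resistance in series:
R_stainless steel = L/(kA) = 0.0016/(17.1×39.3) = 2.381×10^-6 K/W
R_plasterboard = L/(kA) = 0.011/(0.183×39.3) = 0.001529 K/W
R_outer film = 1/(h_o·A) = 1/(12.3×39.3) = 0.002069 K/W
Sum of known resistances R_other = 0.003601 K/W
Total R = ΔT/Q = 38/790 = 0.0481 K/W
R_phenolic foam = R_total − R_other = 0.0445 K/W
k = L/(R·A) = 0.035/(0.0445×39.3)

k ≈ 0.02 W/(m·K)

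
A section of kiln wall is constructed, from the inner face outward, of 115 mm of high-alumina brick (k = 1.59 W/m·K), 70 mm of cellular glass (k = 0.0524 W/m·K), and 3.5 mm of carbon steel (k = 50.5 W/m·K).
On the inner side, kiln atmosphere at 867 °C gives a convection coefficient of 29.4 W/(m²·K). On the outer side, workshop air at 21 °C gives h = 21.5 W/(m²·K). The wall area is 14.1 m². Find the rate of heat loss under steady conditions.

Using the resistance-network approach (series):
R_inner film = 1/(h_i·A) = 1/(29.4×14.1) = 0.002412 K/W
R_high-alumina brick = L/(kA) = 0.115/(1.59×14.1) = 0.00513 K/W
R_cellular glass = L/(kA) = 0.07/(0.0524×14.1) = 0.09474 K/W
R_carbon steel = L/(kA) = 0.0035/(50.5×14.1) = 4.915×10^-6 K/W
R_outer film = 1/(h_o·A) = 1/(21.5×14.1) = 0.003299 K/W
R_total = 0.1056 K/W
Q = ΔT / R_total = 846 / 0.1056

Q ≈ 8010 W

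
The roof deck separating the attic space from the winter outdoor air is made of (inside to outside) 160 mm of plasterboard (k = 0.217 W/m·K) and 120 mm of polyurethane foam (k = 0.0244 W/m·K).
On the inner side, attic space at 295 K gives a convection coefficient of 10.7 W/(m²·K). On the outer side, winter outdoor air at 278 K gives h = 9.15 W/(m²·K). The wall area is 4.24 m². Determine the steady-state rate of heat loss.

Q ≈ 12.3 W

Using the resistance-network approach (series):
R_inner film = 1/(h_i·A) = 1/(10.7×4.24) = 0.02204 K/W
R_plasterboard = L/(kA) = 0.16/(0.217×4.24) = 0.1739 K/W
R_polyurethane foam = L/(kA) = 0.12/(0.0244×4.24) = 1.16 K/W
R_outer film = 1/(h_o·A) = 1/(9.15×4.24) = 0.02578 K/W
R_total = 1.382 K/W
Q = ΔT / R_total = 17 / 1.382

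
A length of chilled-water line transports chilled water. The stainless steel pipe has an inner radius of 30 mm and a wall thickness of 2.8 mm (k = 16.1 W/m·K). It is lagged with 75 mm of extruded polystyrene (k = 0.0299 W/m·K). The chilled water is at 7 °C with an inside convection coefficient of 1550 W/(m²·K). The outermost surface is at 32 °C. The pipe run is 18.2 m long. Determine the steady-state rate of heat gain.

Q ≈ 71.8 W

Treating each annulus and film as a series resistance:
R_inner film = 1/(h_i·2πr₁L) = 1/(1550×2π×0.03×18.2) = 1.881×10^-4 K/W
R_stainless steel pipe wall = ln(32.8/30)/(2π×16.1×18.2) = 4.847×10^-5 K/W
R_extruded polystyrene = ln(107.8/32.8)/(2π×0.0299×18.2) = 0.348 K/W
R_total = 0.3482 K/W
Q = ΔT/R_total = 25/0.3482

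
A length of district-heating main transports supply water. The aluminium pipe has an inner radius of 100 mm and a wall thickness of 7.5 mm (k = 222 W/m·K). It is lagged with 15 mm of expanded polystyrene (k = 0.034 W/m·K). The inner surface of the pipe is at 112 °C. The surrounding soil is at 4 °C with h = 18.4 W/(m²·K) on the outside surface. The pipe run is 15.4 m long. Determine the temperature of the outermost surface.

T ≈ 15.2 °C

Per-layer cylindrical resistances, series-summed:
R_aluminium pipe wall = ln(107.5/100)/(2π×222×15.4) = 3.367×10^-6 K/W
R_expanded polystyrene = ln(122.5/107.5)/(2π×0.034×15.4) = 0.0397 K/W
R_outer film = 1/(h_o·2πr_oL) = 1/(18.4×2π×0.1225×15.4) = 0.004585 K/W
R_total = 0.04429 K/W
Q = ΔT/R_total = 108/0.04429
Q = 2440 W
T_interface = T_inner − Q·ΣR(inner→interface) = 112 − 2440×0.03971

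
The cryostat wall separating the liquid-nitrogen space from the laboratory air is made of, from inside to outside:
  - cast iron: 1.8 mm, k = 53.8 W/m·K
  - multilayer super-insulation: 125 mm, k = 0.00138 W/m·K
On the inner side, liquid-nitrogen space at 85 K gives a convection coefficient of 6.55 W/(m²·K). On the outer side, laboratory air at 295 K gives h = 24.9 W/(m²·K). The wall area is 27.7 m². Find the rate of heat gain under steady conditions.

Using the resistance-network approach (series):
R_inner film = 1/(h_i·A) = 1/(6.55×27.7) = 0.005512 K/W
R_cast iron = L/(kA) = 0.0018/(53.8×27.7) = 1.208×10^-6 K/W
R_multilayer super-insulation = L/(kA) = 0.125/(0.00138×27.7) = 3.27 K/W
R_outer film = 1/(h_o·A) = 1/(24.9×27.7) = 0.00145 K/W
R_total = 3.277 K/W
Q = ΔT / R_total = 210 / 3.277

Q ≈ 64.1 W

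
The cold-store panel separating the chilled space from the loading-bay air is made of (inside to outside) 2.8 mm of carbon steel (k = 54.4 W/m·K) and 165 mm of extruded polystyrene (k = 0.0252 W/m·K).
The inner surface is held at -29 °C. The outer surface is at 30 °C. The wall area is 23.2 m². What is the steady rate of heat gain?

Treating each layer as a thermal resistance in series:
R_carbon steel = L/(kA) = 0.0028/(54.4×23.2) = 2.219×10^-6 K/W
R_extruded polystyrene = L/(kA) = 0.165/(0.0252×23.2) = 0.2822 K/W
R_total = 0.2822 K/W
Q = ΔT / R_total = 59 / 0.2822

Q ≈ 209 W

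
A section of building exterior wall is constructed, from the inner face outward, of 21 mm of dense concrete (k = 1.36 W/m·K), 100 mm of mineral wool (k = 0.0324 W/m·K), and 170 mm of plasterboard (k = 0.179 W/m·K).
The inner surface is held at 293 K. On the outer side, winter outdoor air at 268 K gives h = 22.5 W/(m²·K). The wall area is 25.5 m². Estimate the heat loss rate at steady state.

Q ≈ 156 W

Treating each layer as a thermal resistance in series:
R_dense concrete = L/(kA) = 0.021/(1.36×25.5) = 6.055×10^-4 K/W
R_mineral wool = L/(kA) = 0.1/(0.0324×25.5) = 0.121 K/W
R_plasterboard = L/(kA) = 0.17/(0.179×25.5) = 0.03724 K/W
R_outer film = 1/(h_o·A) = 1/(22.5×25.5) = 0.001743 K/W
R_total = 0.1606 K/W
Q = ΔT / R_total = 25 / 0.1606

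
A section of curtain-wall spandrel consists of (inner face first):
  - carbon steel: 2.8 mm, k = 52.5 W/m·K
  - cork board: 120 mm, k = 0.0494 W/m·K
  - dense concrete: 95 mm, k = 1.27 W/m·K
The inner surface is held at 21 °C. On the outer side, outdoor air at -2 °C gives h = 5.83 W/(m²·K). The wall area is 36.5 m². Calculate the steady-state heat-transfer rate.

Using the resistance-network approach (series):
R_carbon steel = L/(kA) = 0.0028/(52.5×36.5) = 1.461×10^-6 K/W
R_cork board = L/(kA) = 0.12/(0.0494×36.5) = 0.06655 K/W
R_dense concrete = L/(kA) = 0.095/(1.27×36.5) = 0.002049 K/W
R_outer film = 1/(h_o·A) = 1/(5.83×36.5) = 0.004699 K/W
R_total = 0.0733 K/W
Q = ΔT / R_total = 23 / 0.0733

Q ≈ 314 W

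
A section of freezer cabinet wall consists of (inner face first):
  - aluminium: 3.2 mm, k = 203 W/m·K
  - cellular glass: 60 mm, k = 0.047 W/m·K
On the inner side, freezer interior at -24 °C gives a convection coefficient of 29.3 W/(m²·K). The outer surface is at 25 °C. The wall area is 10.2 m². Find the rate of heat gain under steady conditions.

Q ≈ 381 W

Treating each layer as a thermal resistance in series:
R_inner film = 1/(h_i·A) = 1/(29.3×10.2) = 0.003346 K/W
R_aluminium = L/(kA) = 0.0032/(203×10.2) = 1.545×10^-6 K/W
R_cellular glass = L/(kA) = 0.06/(0.047×10.2) = 0.1252 K/W
R_total = 0.1285 K/W
Q = ΔT / R_total = 49 / 0.1285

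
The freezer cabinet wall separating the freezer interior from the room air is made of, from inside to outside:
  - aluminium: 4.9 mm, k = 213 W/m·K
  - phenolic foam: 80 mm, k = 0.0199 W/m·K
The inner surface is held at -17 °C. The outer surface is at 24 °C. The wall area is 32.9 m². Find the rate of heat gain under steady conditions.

Q ≈ 336 W

Treating each layer as a thermal resistance in series:
R_aluminium = L/(kA) = 0.0049/(213×32.9) = 6.992×10^-7 K/W
R_phenolic foam = L/(kA) = 0.08/(0.0199×32.9) = 0.1222 K/W
R_total = 0.1222 K/W
Q = ΔT / R_total = 41 / 0.1222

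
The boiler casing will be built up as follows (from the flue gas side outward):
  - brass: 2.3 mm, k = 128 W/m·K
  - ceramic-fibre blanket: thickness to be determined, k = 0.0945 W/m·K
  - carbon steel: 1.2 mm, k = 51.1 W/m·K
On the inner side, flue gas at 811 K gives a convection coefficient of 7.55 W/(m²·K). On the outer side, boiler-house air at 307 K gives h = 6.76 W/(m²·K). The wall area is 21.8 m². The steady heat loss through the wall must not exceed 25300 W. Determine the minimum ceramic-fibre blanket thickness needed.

L ≈ 14.5 mm

Using the resistance-network approach (series):
R_inner film = 1/(h_i·A) = 1/(7.55×21.8) = 0.006076 K/W
R_brass = L/(kA) = 0.0023/(128×21.8) = 8.243×10^-7 K/W
R_carbon steel = L/(kA) = 0.0012/(51.1×21.8) = 1.077×10^-6 K/W
R_outer film = 1/(h_o·A) = 1/(6.76×21.8) = 0.006786 K/W
Sum of the known resistances R_other = 0.01286 K/W
Required total resistance R_tot = ΔT/Q_allow = 504/25300 = 0.01992 K/W
R_ceramic-fibre blanket = R_tot − R_other = 0.007058 K/W
L = R·k·A = 0.007058×0.0945×21.8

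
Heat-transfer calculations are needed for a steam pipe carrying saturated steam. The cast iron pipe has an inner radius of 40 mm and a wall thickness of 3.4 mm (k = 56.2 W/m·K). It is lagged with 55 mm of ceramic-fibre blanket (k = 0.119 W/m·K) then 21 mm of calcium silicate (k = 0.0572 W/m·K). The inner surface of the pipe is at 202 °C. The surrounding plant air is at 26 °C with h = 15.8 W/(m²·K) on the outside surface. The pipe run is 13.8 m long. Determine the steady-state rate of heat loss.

Q ≈ 1410 W

Cylindrical conduction, so R = ln(r₂/r₁)/(2πkL) per layer, in series:
R_cast iron pipe wall = ln(43.4/40)/(2π×56.2×13.8) = 1.674×10^-5 K/W
R_ceramic-fibre blanket = ln(98.4/43.4)/(2π×0.119×13.8) = 0.07933 K/W
R_calcium silicate = ln(119.4/98.4)/(2π×0.0572×13.8) = 0.039 K/W
R_outer film = 1/(h_o·2πr_oL) = 1/(15.8×2π×0.1194×13.8) = 0.006113 K/W
R_total = 0.1245 K/W
Q = ΔT/R_total = 176/0.1245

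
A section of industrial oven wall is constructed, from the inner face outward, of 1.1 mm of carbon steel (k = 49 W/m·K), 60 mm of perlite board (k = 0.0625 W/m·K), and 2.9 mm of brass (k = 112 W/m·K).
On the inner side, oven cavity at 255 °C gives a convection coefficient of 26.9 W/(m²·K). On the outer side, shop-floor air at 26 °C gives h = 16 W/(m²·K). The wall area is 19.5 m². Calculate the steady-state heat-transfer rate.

Q ≈ 4210 W

Thermal resistances in series:
R_inner film = 1/(h_i·A) = 1/(26.9×19.5) = 0.001906 K/W
R_carbon steel = L/(kA) = 0.0011/(49×19.5) = 1.151×10^-6 K/W
R_perlite board = L/(kA) = 0.06/(0.0625×19.5) = 0.04923 K/W
R_brass = L/(kA) = 0.0029/(112×19.5) = 1.328×10^-6 K/W
R_outer film = 1/(h_o·A) = 1/(16×19.5) = 0.003205 K/W
R_total = 0.05434 K/W
Q = ΔT / R_total = 229 / 0.05434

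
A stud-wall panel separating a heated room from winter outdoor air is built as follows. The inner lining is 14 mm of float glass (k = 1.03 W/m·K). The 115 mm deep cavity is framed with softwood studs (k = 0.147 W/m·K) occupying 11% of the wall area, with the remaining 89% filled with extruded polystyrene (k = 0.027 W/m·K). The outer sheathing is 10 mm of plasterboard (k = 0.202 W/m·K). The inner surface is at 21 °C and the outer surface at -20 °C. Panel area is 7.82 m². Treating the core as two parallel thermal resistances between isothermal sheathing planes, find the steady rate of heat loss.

Q ≈ 110 W

Sheathing layers in series; stud and cavity paths in parallel between them.
R_inner = 0.014/(1.03×7.82) = 0.001738 K/W
R_stud  = 0.115/(0.147×0.11×7.82) = 0.9095 K/W
R_cav   = 0.115/(0.027×0.89×7.82) = 0.612 K/W
1/R_core = 1/R_stud + 1/R_cav → R_core = 0.3658 K/W
R_outer = 0.01/(0.202×7.82) = 0.006331 K/W
R_total = 0.3739 K/W
Q = ΔT/R_total = 41/0.3739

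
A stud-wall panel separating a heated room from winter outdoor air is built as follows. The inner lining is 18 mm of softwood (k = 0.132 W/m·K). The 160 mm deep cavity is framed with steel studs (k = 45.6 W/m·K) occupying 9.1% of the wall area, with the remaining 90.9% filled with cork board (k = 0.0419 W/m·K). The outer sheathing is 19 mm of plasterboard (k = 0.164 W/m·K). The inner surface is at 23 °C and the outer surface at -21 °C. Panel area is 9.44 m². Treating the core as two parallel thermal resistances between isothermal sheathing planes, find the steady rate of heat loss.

Q ≈ 1430 W

Sheathing layers in series; stud and cavity paths in parallel between them.
R_inner = 0.018/(0.132×9.44) = 0.01445 K/W
R_stud  = 0.16/(45.6×0.091×9.44) = 0.004085 K/W
R_cav   = 0.16/(0.0419×0.909×9.44) = 0.445 K/W
1/R_core = 1/R_stud + 1/R_cav → R_core = 0.004047 K/W
R_outer = 0.019/(0.164×9.44) = 0.01227 K/W
R_total = 0.03077 K/W
Q = ΔT/R_total = 44/0.03077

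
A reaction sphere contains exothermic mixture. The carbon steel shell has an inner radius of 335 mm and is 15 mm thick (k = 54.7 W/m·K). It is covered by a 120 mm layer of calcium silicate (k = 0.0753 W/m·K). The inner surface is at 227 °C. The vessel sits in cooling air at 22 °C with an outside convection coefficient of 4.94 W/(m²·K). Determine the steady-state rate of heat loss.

Q ≈ 243 W

Each spherical layer contributes R = (1/r_i − 1/r_o)/(4πk):
R_carbon steel shell = (1/0.335 − 1/0.35)/(4π×54.7) = 1.861×10^-4 K/W
R_calcium silicate = (1/0.35 − 1/0.47)/(4π×0.0753) = 0.7709 K/W
R_outer film = 1/(h·4πr_o²) = 1/(4.94×4π×0.47²) = 0.07292 K/W
R_total = 0.844 K/W
Q = ΔT/R_total = 205/0.844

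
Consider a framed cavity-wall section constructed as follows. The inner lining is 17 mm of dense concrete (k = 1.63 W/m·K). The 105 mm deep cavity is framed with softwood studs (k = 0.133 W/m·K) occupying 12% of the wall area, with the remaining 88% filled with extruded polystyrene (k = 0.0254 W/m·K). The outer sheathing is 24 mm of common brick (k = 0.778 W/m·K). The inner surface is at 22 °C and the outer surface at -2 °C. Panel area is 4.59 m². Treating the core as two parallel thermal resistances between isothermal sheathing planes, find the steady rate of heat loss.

Sheathing layers in series; stud and cavity paths in parallel between them.
R_inner = 0.017/(1.63×4.59) = 0.002272 K/W
R_stud  = 0.105/(0.133×0.12×4.59) = 1.433 K/W
R_cav   = 0.105/(0.0254×0.88×4.59) = 1.023 K/W
1/R_core = 1/R_stud + 1/R_cav → R_core = 0.5971 K/W
R_outer = 0.024/(0.778×4.59) = 0.006721 K/W
R_total = 0.6061 K/W
Q = ΔT/R_total = 24/0.6061

Q ≈ 39.6 W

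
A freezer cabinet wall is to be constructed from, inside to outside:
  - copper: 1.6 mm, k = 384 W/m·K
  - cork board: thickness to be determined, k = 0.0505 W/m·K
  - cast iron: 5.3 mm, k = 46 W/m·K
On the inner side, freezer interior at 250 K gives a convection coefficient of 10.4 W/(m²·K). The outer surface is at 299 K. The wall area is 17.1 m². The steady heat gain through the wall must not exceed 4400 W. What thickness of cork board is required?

Model the wall as resistances in series:
R_inner film = 1/(h_i·A) = 1/(10.4×17.1) = 0.005623 K/W
R_copper = L/(kA) = 0.0016/(384×17.1) = 2.437×10^-7 K/W
R_cast iron = L/(kA) = 0.0053/(46×17.1) = 6.738×10^-6 K/W
Sum of the known resistances R_other = 0.00563 K/W
Required total resistance R_tot = ΔT/Q_allow = 49/4400 = 0.01114 K/W
R_cork board = R_tot − R_other = 0.005506 K/W
L = R·k·A = 0.005506×0.0505×17.1

L ≈ 4.76 mm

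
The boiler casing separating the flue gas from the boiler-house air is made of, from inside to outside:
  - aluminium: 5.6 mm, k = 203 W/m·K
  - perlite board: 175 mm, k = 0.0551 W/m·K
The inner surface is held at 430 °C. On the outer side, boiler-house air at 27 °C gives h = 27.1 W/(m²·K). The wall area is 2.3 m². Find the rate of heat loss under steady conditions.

Q ≈ 288 W

Thermal resistances in series:
R_aluminium = L/(kA) = 0.0056/(203×2.3) = 1.199×10^-5 K/W
R_perlite board = L/(kA) = 0.175/(0.0551×2.3) = 1.381 K/W
R_outer film = 1/(h_o·A) = 1/(27.1×2.3) = 0.01604 K/W
R_total = 1.397 K/W
Q = ΔT / R_total = 403 / 1.397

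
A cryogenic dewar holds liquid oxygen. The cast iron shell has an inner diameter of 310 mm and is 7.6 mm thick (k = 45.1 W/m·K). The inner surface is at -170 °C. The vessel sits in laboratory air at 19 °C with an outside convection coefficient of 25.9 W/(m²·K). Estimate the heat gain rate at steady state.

Each spherical layer contributes R = (1/r_i − 1/r_o)/(4πk):
R_cast iron shell = (1/0.155 − 1/0.1626)/(4π×45.1) = 5.321×10^-4 K/W
R_outer film = 1/(h·4πr_o²) = 1/(25.9×4π×0.1626²) = 0.1162 K/W
R_total = 0.1167 K/W
Q = ΔT/R_total = 189/0.1167

Q ≈ 1620 W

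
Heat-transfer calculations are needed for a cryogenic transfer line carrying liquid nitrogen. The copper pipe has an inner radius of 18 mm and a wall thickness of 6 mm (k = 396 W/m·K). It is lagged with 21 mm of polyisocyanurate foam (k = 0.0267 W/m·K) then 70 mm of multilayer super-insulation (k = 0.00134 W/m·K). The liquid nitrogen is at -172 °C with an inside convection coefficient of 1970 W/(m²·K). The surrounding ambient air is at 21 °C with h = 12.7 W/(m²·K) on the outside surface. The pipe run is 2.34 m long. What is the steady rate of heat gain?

Radial resistances (cylindrical: R_cond = ln(r_o/r_i)/(2πkL), R_conv = 1/(h·2πrL)):
R_inner film = 1/(h_i·2πr₁L) = 1/(1970×2π×0.018×2.34) = 0.001918 K/W
R_copper pipe wall = ln(24/18)/(2π×396×2.34) = 4.941×10^-5 K/W
R_polyisocyanurate foam = ln(45/24)/(2π×0.0267×2.34) = 1.601 K/W
R_multilayer super-insulation = ln(115/45)/(2π×0.00134×2.34) = 47.62 K/W
R_outer film = 1/(h_o·2πr_oL) = 1/(12.7×2π×0.115×2.34) = 0.04657 K/W
R_total = 49.27 K/W
Q = ΔT/R_total = 193/49.27

Q ≈ 3.92 W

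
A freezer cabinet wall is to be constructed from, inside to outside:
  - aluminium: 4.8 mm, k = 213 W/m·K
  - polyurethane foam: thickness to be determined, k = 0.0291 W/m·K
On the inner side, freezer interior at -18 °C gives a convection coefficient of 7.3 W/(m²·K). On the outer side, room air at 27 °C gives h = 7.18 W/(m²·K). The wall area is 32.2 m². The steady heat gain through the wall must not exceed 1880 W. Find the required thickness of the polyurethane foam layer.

L ≈ 14.4 mm

Treating each layer as a thermal resistance in series:
R_inner film = 1/(h_i·A) = 1/(7.3×32.2) = 0.004254 K/W
R_aluminium = L/(kA) = 0.0048/(213×32.2) = 6.999×10^-7 K/W
R_outer film = 1/(h_o·A) = 1/(7.18×32.2) = 0.004325 K/W
Sum of the known resistances R_other = 0.00858 K/W
Required total resistance R_tot = ΔT/Q_allow = 45/1880 = 0.02394 K/W
R_polyurethane foam = R_tot − R_other = 0.01536 K/W
L = R·k·A = 0.01536×0.0291×32.2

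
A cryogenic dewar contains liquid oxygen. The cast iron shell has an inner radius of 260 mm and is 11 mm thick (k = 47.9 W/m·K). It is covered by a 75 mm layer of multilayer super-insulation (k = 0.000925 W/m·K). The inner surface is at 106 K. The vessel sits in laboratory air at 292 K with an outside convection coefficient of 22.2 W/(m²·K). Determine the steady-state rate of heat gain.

Q ≈ 2.7 W

For a spherical shell R = (1/r₁ − 1/r₂)/(4πk); film R = 1/(h·4πr²). In series:
R_cast iron shell = (1/0.26 − 1/0.271)/(4π×47.9) = 2.594×10^-4 K/W
R_multilayer super-insulation = (1/0.271 − 1/0.346)/(4π×0.000925) = 68.81 K/W
R_outer film = 1/(h·4πr_o²) = 1/(22.2×4π×0.346²) = 0.02994 K/W
R_total = 68.84 K/W
Q = ΔT/R_total = 186/68.84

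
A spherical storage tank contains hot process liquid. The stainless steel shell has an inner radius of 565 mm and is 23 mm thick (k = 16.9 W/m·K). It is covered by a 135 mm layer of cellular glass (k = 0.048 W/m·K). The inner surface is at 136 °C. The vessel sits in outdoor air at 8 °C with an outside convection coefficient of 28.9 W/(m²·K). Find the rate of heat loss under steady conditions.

Q ≈ 241 W

For a spherical shell R = (1/r₁ − 1/r₂)/(4πk); film R = 1/(h·4πr²). In series:
R_stainless steel shell = (1/0.565 − 1/0.588)/(4π×16.9) = 3.26×10^-4 K/W
R_cellular glass = (1/0.588 − 1/0.723)/(4π×0.048) = 0.5265 K/W
R_outer film = 1/(h·4πr_o²) = 1/(28.9×4π×0.723²) = 0.005268 K/W
R_total = 0.5321 K/W
Q = ΔT/R_total = 128/0.5321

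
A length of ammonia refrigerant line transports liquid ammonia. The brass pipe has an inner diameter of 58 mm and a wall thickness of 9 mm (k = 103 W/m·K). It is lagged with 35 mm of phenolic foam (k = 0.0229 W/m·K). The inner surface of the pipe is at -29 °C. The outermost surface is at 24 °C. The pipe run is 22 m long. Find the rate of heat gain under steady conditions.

For a radial system each layer contributes R = ln(r_out/r_in)/(2πkL); films add R = 1/(hA).
R_brass pipe wall = ln(38/29)/(2π×103×22) = 1.898×10^-5 K/W
R_phenolic foam = ln(73/38)/(2π×0.0229×22) = 0.2062 K/W
R_total = 0.2063 K/W
Q = ΔT/R_total = 53/0.2063

Q ≈ 257 W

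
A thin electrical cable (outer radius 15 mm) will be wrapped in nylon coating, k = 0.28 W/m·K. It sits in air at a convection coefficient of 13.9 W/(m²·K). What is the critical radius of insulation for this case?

For a cylinder r_cr = k/h = 0.28/13.9
r_cr = 20.1 mm; since the bare radius (15 mm) is below r_cr, adding a thin layer of insulation will *increase* heat loss.

r_cr ≈ 20.1 mm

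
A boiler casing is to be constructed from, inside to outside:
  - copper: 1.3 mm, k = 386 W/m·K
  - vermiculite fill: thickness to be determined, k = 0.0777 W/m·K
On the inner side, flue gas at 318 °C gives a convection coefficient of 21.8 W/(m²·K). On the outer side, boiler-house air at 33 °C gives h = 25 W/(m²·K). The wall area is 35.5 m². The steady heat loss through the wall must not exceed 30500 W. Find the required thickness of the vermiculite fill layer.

Using the resistance-network approach (series):
R_inner film = 1/(h_i·A) = 1/(21.8×35.5) = 0.001292 K/W
R_copper = L/(kA) = 0.0013/(386×35.5) = 9.487×10^-8 K/W
R_outer film = 1/(h_o·A) = 1/(25×35.5) = 0.001127 K/W
Sum of the known resistances R_other = 0.002419 K/W
Required total resistance R_tot = ΔT/Q_allow = 285/30500 = 0.009344 K/W
R_vermiculite fill = R_tot − R_other = 0.006925 K/W
L = R·k·A = 0.006925×0.0777×35.5

L ≈ 19.1 mm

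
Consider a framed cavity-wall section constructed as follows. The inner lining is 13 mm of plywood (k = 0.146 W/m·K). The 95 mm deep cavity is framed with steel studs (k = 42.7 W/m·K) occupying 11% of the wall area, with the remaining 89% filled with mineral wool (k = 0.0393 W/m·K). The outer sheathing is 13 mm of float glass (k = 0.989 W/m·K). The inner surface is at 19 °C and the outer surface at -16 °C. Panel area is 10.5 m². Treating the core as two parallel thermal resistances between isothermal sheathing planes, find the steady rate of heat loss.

Q ≈ 3010 W

Sheathing layers in series; stud and cavity paths in parallel between them.
R_inner = 0.013/(0.146×10.5) = 0.00848 K/W
R_stud  = 0.095/(42.7×0.11×10.5) = 0.001926 K/W
R_cav   = 0.095/(0.0393×0.89×10.5) = 0.2587 K/W
1/R_core = 1/R_stud + 1/R_cav → R_core = 0.001912 K/W
R_outer = 0.013/(0.989×10.5) = 0.001252 K/W
R_total = 0.01164 K/W
Q = ΔT/R_total = 35/0.01164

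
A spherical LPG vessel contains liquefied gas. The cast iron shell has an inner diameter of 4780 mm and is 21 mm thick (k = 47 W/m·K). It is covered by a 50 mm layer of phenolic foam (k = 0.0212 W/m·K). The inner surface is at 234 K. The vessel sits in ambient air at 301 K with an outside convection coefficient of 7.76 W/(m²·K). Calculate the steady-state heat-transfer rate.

Q ≈ 2010 W

Radial (spherical) resistances in series:
R_cast iron shell = (1/2.39 − 1/2.411)/(4π×47) = 6.17×10^-6 K/W
R_phenolic foam = (1/2.411 − 1/2.461)/(4π×0.0212) = 0.03163 K/W
R_outer film = 1/(h·4πr_o²) = 1/(7.76×4π×2.461²) = 0.001693 K/W
R_total = 0.03333 K/W
Q = ΔT/R_total = 67/0.03333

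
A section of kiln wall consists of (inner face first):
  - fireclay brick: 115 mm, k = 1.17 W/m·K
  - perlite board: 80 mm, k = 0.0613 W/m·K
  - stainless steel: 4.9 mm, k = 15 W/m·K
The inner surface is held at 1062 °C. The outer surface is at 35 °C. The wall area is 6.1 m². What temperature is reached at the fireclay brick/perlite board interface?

T ≈ 990 °C

Using the resistance-network approach (series):
R_fireclay brick = L/(kA) = 0.115/(1.17×6.1) = 0.01611 K/W
R_perlite board = L/(kA) = 0.08/(0.0613×6.1) = 0.2139 K/W
R_stainless steel = L/(kA) = 0.0049/(15×6.1) = 5.355×10^-5 K/W
R_total = 0.2301 K/W;  Q = ΔT/R_total = 1027/0.2301 = 4463 W
T_interface = T_inner − Q·ΣR(inner→interface) = 1062 − 4460×0.01611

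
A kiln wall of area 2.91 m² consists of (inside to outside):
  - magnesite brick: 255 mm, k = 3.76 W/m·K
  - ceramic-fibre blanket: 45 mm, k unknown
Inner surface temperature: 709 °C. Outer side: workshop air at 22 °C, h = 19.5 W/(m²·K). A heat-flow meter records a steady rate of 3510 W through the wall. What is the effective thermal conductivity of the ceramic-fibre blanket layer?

k ≈ 0.0999 W/(m·K)

Using the resistance-network approach (series):
R_magnesite brick = L/(kA) = 0.255/(3.76×2.91) = 0.02331 K/W
R_outer film = 1/(h_o·A) = 1/(19.5×2.91) = 0.01762 K/W
Sum of known resistances R_other = 0.04093 K/W
Total R = ΔT/Q = 687/3510 = 0.1957 K/W
R_ceramic-fibre blanket = R_total − R_other = 0.1548 K/W
k = L/(R·A) = 0.045/(0.1548×2.91)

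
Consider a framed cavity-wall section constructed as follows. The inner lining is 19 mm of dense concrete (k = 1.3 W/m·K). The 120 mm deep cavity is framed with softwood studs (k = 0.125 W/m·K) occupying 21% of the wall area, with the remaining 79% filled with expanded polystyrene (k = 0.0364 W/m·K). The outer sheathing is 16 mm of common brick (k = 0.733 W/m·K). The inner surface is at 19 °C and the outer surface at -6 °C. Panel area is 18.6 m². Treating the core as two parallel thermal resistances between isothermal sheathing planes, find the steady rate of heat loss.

Sheathing layers in series; stud and cavity paths in parallel between them.
R_inner = 0.019/(1.3×18.6) = 7.858×10^-4 K/W
R_stud  = 0.12/(0.125×0.21×18.6) = 0.2458 K/W
R_cav   = 0.12/(0.0364×0.79×18.6) = 0.2244 K/W
1/R_core = 1/R_stud + 1/R_cav → R_core = 0.1173 K/W
R_outer = 0.016/(0.733×18.6) = 0.001174 K/W
R_total = 0.1192 K/W
Q = ΔT/R_total = 25/0.1192

Q ≈ 210 W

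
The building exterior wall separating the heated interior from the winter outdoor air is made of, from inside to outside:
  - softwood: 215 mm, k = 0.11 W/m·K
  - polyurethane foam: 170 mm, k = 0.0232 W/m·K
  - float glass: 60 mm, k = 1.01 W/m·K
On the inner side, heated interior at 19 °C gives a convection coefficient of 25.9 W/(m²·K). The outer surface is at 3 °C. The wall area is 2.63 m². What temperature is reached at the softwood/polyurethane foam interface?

T ≈ 15.6 °C

Model the wall as resistances in series:
R_inner film = 1/(h_i·A) = 1/(25.9×2.63) = 0.01468 K/W
R_softwood = L/(kA) = 0.215/(0.11×2.63) = 0.7432 K/W
R_polyurethane foam = L/(kA) = 0.17/(0.0232×2.63) = 2.786 K/W
R_float glass = L/(kA) = 0.06/(1.01×2.63) = 0.02259 K/W
R_total = 3.567 K/W;  Q = ΔT/R_total = 16/3.567 = 4.486 W
T_interface = T_inner − Q·ΣR(inner→interface) = 19 − 4.49×0.7579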